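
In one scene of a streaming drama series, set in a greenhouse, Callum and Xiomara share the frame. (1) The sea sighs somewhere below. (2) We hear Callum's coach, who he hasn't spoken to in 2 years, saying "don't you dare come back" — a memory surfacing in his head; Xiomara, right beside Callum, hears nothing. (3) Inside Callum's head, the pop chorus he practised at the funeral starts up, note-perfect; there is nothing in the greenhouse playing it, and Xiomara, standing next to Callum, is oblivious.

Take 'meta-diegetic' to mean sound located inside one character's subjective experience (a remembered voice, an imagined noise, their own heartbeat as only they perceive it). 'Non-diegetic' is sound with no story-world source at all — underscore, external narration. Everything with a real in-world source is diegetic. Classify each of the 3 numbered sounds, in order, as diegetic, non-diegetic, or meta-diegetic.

diegetic, meta-diegetic, meta-diegetic

(1) is diegetic: it's the actual ambient sound of the location.
(2) is meta-diegetic: it's Callum's recollection rendered as sound; the other character can't hear it.
(3) is meta-diegetic: it lives in Callum's subjectivity, not in the greenhouse.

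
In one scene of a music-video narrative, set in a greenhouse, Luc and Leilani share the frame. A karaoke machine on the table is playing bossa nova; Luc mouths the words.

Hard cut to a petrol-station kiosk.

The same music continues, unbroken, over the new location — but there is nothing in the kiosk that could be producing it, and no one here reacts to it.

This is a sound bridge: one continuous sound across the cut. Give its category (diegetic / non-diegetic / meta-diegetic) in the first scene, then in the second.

Scene one: a karaoke machine is an on-screen source and Luc reacts to it → diegetic.
Scene two: there is no source in the kiosk and no one hears it — it's now underscore → non-diegetic.

diegetic, non-diegetic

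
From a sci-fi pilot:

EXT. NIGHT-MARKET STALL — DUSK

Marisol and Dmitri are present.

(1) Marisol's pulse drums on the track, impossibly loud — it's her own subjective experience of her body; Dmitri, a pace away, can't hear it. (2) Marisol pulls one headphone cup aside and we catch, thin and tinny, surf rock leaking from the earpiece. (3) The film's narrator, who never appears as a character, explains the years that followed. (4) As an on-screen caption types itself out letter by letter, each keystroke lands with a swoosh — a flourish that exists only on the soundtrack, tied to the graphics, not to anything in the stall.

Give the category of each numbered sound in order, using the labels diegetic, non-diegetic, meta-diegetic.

meta-diegetic, diegetic, non-diegetic, non-diegetic

Sound (1): point-of-audition from inside Marisol's body; not a sound in the room, so meta-diegetic.
(2) is diegetic: it's leaking from a physical pair of headphones in the scene.
(3) is non-diegetic: external voice-over — not a character, not heard by anyone in the scene.
(4) the caption isn't part of the story world, so neither is the sound tied to it → non-diegetic.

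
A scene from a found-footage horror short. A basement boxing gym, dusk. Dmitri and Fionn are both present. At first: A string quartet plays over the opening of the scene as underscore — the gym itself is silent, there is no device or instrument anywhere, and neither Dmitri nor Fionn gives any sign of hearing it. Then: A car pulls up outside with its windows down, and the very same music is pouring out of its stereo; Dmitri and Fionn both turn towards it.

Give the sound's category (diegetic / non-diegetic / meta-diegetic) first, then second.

non-diegetic, diegetic

First: no in-world source exists and no character can hear it — underscore → non-diegetic.
Second: the car stereo is now a real source in the story world and the characters hear it → diegetic.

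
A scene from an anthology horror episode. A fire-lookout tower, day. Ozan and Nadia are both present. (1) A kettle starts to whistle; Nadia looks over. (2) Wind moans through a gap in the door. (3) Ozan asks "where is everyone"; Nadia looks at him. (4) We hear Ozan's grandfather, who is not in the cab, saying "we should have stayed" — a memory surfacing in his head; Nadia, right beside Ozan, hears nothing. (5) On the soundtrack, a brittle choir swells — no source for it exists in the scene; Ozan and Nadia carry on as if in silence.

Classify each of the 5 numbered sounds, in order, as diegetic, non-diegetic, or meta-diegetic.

(1) is diegetic: a kettle is a real object/event in the scene's world.
(2) is diegetic: ambient/room sound belonging to the story's physical space.
(3) is diegetic: spoken by a character present in the story world.
(4) is meta-diegetic: a remembered line, private to Ozan — not present in the room, not audible to Nadia.
Sound (5): it has no source in the story world and no character can hear it — it's underscore, so non-diegetic.

diegetic, diegetic, diegetic, meta-diegetic, non-diegetic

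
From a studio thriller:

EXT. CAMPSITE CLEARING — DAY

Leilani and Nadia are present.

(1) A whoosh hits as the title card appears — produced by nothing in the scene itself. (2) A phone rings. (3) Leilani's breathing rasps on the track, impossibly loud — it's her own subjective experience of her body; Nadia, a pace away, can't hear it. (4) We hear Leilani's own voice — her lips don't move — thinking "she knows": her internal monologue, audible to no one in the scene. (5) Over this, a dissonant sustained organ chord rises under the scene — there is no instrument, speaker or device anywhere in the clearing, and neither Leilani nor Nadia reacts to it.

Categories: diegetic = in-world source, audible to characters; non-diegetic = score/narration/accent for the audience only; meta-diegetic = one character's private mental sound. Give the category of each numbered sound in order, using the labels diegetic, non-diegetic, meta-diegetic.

non-diegetic, diegetic, meta-diegetic, meta-diegetic, non-diegetic

(1) is non-diegetic: it's a sound-design accent with no in-world source; no one in the scene can hear it.
Sound (2): an in-world source (a phone); characters could hear it, so diegetic.
Sound (3): point-of-audition from inside Leilani's body; not a sound in the room, so meta-diegetic.
(4) is meta-diegetic: it's Leilani's unspoken thought, heard only by the audience via her subjectivity.
Sound (5): score with no on-screen or off-screen source; it exists for the audience alone, so non-diegetic.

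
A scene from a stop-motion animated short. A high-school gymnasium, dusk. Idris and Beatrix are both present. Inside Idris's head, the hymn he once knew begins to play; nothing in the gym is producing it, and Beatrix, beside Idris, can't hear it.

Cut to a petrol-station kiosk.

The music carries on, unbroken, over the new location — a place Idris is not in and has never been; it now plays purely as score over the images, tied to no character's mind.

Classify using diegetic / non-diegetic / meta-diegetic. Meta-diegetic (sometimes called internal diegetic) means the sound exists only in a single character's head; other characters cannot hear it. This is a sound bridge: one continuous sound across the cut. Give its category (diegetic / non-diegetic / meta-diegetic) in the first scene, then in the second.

meta-diegetic, non-diegetic

Scene one: the music exists only inside Idris's mind; Beatrix can't hear it → meta-diegetic.
Scene two: it's detached from Idris entirely and plays over unrelated images with no in-world source — conventional underscore → non-diegetic.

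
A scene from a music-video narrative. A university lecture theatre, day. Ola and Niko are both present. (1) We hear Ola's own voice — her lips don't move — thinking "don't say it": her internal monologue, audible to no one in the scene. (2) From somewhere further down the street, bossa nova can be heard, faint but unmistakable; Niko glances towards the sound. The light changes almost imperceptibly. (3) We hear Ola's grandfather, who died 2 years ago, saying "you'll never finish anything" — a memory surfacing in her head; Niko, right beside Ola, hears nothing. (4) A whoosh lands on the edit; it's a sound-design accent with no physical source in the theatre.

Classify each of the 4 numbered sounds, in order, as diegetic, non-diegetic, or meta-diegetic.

meta-diegetic, diegetic, meta-diegetic, non-diegetic

Sound (1): it's Ola's unspoken thought, heard only by the audience via her subjectivity, so meta-diegetic.
(2) it's coming from somewhere further down the street — a location within the story world — and Niko reacts → diegetic.
Sound (3): the voice is a memory playing only inside Ola's mind; Niko can't hear it, so meta-diegetic.
(4) is non-diegetic: an editorial stinger — it belongs to the cut, not the story world.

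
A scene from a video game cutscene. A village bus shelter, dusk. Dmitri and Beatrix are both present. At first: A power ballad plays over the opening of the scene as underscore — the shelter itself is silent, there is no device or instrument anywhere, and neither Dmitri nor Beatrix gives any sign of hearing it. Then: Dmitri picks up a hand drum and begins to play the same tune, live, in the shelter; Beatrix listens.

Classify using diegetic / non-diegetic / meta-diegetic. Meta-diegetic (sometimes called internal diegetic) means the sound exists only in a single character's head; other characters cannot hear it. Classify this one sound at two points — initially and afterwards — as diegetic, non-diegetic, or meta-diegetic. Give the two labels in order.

Initially: no in-world source exists and no character can hear it — underscore → non-diegetic.
Afterwards: a hand drum is now a real source in the story world and the characters hear it → diegetic.

non-diegetic, diegetic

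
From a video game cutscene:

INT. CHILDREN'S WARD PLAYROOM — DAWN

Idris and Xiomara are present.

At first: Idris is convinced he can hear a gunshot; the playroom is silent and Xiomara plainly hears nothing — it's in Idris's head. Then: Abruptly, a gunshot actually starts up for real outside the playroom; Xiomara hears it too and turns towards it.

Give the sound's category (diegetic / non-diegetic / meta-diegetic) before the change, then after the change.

meta-diegetic, diegetic

Before the change: only Idris 'hears' it — imagined, in his mind → meta-diegetic.
After the change: now there's a real external source and Xiomara hears it too — in the story world → diegetic.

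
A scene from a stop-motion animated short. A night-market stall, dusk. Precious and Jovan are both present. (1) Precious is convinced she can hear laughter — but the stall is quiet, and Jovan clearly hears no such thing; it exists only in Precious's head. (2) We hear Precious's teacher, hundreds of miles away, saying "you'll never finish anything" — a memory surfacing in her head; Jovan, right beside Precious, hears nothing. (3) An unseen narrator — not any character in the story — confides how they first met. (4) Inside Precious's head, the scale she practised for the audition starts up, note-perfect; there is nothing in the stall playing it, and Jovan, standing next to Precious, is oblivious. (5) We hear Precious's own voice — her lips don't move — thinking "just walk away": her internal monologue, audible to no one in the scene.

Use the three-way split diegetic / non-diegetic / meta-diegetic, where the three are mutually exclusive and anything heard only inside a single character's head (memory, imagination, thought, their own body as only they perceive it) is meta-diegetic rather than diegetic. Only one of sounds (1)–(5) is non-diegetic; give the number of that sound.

Sound (1): Precious alone 'hears' it — an imagined sound, not present in the space, so meta-diegetic.
(2) a remembered line, private to Precious — not present in the room, not audible to Jovan → meta-diegetic.
(3) is non-diegetic: commentary laid over the scene from outside the fiction.
(4) remembered music, private to Precious — Jovan is oblivious because it isn't in the room → meta-diegetic.
(5) it's Precious's unspoken thought, heard only by the audience via her subjectivity → meta-diegetic.
Only (3) is non-diegetic.

3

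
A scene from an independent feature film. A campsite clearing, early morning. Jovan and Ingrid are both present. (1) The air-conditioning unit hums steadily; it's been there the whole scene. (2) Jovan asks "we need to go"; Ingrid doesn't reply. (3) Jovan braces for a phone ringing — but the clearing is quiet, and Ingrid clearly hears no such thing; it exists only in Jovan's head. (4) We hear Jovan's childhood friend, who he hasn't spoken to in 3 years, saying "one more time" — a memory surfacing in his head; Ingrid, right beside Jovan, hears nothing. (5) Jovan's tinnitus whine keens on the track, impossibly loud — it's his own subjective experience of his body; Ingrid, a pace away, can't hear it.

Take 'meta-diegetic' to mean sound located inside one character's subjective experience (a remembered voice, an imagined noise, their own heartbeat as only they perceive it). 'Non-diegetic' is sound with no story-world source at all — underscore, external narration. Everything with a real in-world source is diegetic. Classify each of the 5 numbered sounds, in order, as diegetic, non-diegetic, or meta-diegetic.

diegetic, diegetic, meta-diegetic, meta-diegetic, meta-diegetic

Sound (1): it's the actual ambient sound of the location, so diegetic.
Sound (2): on-screen dialogue — Jovan speaks and Ingrid is there to hear, so diegetic.
(3) is meta-diegetic: subjective to Jovan: the clearing is silent and Ingrid hears nothing.
Sound (4): a remembered line, private to Jovan — not present in the room, not audible to Ingrid, so meta-diegetic.
(5) is meta-diegetic: point-of-audition from inside Jovan's body; not a sound in the room.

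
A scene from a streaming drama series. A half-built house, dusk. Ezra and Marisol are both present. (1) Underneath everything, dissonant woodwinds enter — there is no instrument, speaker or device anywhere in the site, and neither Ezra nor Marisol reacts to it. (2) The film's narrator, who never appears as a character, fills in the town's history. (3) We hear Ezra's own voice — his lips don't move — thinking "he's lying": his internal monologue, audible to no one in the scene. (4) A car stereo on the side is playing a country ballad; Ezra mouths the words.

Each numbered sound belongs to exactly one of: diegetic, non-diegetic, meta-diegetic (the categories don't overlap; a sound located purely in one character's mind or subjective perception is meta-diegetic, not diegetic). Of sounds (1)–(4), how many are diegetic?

1

Sound (1): nothing in the site produces it and the characters don't hear it — pure soundtrack, so non-diegetic.
(2) is non-diegetic: commentary laid over the scene from outside the fiction.
Sound (3): internal monologue — inside Ezra's mind, not spoken into the scene, so meta-diegetic.
(4) a car stereo is a physical source in the scene and Ezra reacts to it → diegetic.
Diegetic: (4) — that's 1.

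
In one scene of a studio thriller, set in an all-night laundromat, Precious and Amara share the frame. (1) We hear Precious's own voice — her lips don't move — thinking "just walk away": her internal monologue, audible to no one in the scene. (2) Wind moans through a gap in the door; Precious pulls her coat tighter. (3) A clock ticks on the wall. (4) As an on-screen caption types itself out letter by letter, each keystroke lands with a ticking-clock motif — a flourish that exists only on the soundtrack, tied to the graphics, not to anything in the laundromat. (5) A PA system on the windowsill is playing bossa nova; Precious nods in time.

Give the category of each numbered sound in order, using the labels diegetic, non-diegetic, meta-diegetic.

meta-diegetic, diegetic, diegetic, non-diegetic, diegetic

(1) is meta-diegetic: internal monologue — inside Precious's mind, not spoken into the scene.
(2) wind is part of the location's real environment → diegetic.
Sound (3): the sound comes from a clock physically present in the location, so diegetic.
Sound (4): it accompanies on-screen graphics, not anything inside the story world, so non-diegetic.
(5) source music from a PA system, which exists in the story world → diegetic.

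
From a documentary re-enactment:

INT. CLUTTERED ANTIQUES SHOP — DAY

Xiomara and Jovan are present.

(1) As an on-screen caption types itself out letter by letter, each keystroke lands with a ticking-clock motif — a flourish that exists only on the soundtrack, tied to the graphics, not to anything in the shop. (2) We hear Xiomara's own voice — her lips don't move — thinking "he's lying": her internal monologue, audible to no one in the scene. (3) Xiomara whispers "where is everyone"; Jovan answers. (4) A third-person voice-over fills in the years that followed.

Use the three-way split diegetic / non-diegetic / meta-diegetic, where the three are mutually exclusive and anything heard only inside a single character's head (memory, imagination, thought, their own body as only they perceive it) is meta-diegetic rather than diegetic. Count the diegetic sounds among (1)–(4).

Sound (1): sound married to a title/caption — outside the diegesis by definition, so non-diegetic.
(2) it's Xiomara's unspoken thought, heard only by the audience via her subjectivity → meta-diegetic.
Sound (3): on-screen dialogue — Xiomara speaks and Jovan is there to hear, so diegetic.
(4) commentary laid over the scene from outside the fiction → non-diegetic.
Diegetic: (3) — that's 1.

1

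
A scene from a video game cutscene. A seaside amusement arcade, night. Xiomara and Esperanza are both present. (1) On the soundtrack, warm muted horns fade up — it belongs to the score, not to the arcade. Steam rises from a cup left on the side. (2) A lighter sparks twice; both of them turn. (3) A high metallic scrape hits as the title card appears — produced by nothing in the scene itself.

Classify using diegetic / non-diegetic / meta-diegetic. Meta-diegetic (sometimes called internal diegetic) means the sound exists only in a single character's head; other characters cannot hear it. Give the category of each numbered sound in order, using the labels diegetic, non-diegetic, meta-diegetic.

Sound (1): nothing in the arcade produces it and the characters don't hear it — pure soundtrack, so non-diegetic.
(2) an in-world source (a lighter); characters could hear it → diegetic.
Sound (3): it's a sound-design accent with no in-world source; no one in the scene can hear it, so non-diegetic.

non-diegetic, diegetic, non-diegetic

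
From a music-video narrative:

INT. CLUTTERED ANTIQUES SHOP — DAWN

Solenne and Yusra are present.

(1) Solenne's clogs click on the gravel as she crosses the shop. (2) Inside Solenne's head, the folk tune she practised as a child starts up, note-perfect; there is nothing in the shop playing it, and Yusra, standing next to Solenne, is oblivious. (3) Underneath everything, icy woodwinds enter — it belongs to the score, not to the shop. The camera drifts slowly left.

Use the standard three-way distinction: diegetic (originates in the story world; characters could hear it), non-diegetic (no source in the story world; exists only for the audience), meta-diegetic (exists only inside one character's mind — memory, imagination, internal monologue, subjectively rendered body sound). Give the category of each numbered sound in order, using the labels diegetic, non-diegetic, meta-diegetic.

diegetic, meta-diegetic, non-diegetic

(1) is diegetic: it's the physical sound of Solenne moving in the space.
(2) it lives in Solenne's subjectivity, not in the shop → meta-diegetic.
Sound (3): score with no on-screen or off-screen source; it exists for the audience alone, so non-diegetic.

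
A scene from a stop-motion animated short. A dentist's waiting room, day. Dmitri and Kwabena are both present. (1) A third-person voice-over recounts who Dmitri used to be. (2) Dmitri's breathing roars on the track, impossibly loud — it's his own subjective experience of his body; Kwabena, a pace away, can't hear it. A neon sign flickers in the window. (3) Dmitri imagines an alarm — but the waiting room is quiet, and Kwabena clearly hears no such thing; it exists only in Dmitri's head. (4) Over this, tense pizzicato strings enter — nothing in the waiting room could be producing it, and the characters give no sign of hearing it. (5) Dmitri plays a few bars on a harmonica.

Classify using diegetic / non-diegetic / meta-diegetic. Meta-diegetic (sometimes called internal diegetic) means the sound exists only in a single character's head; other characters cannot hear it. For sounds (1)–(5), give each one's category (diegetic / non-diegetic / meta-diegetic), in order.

(1) is non-diegetic: commentary laid over the scene from outside the fiction.
Sound (2): point-of-audition from inside Dmitri's body; not a sound in the room, so meta-diegetic.
(3) is meta-diegetic: Dmitri alone 'hears' it — an imagined sound, not present in the space.
(4) it has no source in the story world and no character can hear it — it's underscore → non-diegetic.
Sound (5): Dmitri is producing the music live, in the story world, so diegetic.

non-diegetic, meta-diegetic, meta-diegetic, non-diegetic, diegetic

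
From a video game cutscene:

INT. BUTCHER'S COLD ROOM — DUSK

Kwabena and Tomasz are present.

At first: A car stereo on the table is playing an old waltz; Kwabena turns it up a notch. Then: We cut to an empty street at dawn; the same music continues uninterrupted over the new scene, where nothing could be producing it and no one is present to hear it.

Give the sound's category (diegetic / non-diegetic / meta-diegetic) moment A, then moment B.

Moment A: a car stereo is a real in-scene source and Kwabena reacts to it → diegetic.
Moment B: there is no longer any in-world source and no one can hear it — it has become underscore → non-diegetic.

diegetic, non-diegetic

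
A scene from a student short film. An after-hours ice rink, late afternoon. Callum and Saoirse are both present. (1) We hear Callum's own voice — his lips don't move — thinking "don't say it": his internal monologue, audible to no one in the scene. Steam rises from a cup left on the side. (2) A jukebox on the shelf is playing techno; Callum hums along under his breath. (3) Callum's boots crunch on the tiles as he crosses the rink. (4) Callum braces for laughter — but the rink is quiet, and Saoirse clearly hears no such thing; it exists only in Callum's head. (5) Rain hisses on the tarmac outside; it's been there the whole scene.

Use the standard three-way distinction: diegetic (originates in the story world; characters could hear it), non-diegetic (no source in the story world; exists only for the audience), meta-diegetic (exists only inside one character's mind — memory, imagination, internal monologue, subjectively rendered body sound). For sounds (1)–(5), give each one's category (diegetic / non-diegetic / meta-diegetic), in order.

(1) Callum's thought-voice: a private mental sound no other character can hear → meta-diegetic.
(2) is diegetic: a jukebox is a physical source in the scene and Callum reacts to it.
Sound (3): it's the physical sound of Callum moving in the space, so diegetic.
(4) is meta-diegetic: the sound is imagined by Callum; nothing in the story world is producing it and Saoirse can't hear it.
(5) ambient/room sound belonging to the story's physical space → diegetic.

meta-diegetic, diegetic, diegetic, meta-diegetic, diegetic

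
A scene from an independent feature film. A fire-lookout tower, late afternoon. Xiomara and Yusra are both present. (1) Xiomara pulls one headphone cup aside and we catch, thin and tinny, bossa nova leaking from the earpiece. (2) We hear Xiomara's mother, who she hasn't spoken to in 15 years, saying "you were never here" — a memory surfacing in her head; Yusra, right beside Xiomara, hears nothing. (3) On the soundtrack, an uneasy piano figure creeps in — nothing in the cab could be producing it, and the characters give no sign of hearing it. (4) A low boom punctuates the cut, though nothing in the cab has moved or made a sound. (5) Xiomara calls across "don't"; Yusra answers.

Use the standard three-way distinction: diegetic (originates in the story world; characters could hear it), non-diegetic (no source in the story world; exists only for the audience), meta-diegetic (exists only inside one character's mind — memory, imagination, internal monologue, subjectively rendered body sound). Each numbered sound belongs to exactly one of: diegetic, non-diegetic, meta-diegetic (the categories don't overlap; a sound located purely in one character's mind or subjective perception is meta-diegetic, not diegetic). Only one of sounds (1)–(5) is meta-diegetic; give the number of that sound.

2

(1) is diegetic: the headphones are an on-screen source.
Sound (2): it's Xiomara's recollection rendered as sound; the other character can't hear it, so meta-diegetic.
Sound (3): score with no on-screen or off-screen source; it exists for the audience alone, so non-diegetic.
(4) nothing in the scene produces it; it's an accent added for the audience → non-diegetic.
(5) is diegetic: on-screen dialogue — Xiomara speaks and Yusra is there to hear.
Only (2) is meta-diegetic.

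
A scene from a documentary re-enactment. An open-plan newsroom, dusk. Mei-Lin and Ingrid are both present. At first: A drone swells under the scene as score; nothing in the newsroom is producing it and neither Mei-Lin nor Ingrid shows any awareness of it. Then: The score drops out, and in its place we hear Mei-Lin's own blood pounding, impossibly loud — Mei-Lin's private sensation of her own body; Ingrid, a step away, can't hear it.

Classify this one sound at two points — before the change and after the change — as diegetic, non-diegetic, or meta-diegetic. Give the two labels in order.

non-diegetic, meta-diegetic

Before the change: underscore with no in-world source, inaudible to the characters → non-diegetic.
After the change: the body sound is Mei-Lin's subjective perception alone — Ingrid can't hear it → meta-diegetic.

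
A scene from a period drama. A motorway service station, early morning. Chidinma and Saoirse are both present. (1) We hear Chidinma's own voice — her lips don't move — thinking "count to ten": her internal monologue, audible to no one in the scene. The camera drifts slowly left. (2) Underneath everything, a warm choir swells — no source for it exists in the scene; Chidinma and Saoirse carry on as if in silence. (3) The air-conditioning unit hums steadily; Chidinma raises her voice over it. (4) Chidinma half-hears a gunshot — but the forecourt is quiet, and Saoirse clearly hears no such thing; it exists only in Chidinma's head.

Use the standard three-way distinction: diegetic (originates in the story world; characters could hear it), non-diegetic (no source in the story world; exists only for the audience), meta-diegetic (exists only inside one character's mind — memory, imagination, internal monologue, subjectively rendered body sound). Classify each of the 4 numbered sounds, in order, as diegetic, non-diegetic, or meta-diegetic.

meta-diegetic, non-diegetic, diegetic, meta-diegetic

(1) Chidinma's thought-voice: a private mental sound no other character can hear → meta-diegetic.
Sound (2): it has no source in the story world and no character can hear it — it's underscore, so non-diegetic.
(3) is diegetic: the air-conditioning unit is part of the location's real environment.
(4) is meta-diegetic: the sound is imagined by Chidinma; nothing in the story world is producing it and Saoirse can't hear it.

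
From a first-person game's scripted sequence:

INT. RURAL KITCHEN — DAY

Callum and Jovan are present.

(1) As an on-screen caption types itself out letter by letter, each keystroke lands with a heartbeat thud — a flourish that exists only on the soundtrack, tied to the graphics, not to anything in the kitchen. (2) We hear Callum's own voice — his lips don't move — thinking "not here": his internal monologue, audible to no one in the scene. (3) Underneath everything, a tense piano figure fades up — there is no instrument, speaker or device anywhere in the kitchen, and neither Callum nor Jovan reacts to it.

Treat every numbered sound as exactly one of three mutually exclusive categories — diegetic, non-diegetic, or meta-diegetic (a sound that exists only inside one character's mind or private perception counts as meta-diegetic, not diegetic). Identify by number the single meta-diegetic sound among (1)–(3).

Sound (1): the caption isn't part of the story world, so neither is the sound tied to it, so non-diegetic.
(2) is meta-diegetic: Callum's thought-voice: a private mental sound no other character can hear.
(3) is non-diegetic: it has no source in the story world and no character can hear it — it's underscore.
Only (2) is meta-diegetic.

2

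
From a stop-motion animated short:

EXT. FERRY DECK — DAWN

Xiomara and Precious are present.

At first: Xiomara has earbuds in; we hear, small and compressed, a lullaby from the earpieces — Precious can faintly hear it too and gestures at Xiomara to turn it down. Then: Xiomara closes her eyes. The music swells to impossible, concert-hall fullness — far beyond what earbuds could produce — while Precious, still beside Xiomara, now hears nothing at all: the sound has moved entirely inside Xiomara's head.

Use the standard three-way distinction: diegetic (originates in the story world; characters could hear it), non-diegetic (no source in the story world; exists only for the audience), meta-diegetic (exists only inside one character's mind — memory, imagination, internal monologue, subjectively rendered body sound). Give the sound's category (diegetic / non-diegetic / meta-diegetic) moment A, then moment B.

Moment A: the earbuds are a physical source both characters can hear → diegetic.
Moment B: the music now exists only as Xiomara's subjective experience; Precious can no longer hear it → meta-diegetic.

diegetic, meta-diegetic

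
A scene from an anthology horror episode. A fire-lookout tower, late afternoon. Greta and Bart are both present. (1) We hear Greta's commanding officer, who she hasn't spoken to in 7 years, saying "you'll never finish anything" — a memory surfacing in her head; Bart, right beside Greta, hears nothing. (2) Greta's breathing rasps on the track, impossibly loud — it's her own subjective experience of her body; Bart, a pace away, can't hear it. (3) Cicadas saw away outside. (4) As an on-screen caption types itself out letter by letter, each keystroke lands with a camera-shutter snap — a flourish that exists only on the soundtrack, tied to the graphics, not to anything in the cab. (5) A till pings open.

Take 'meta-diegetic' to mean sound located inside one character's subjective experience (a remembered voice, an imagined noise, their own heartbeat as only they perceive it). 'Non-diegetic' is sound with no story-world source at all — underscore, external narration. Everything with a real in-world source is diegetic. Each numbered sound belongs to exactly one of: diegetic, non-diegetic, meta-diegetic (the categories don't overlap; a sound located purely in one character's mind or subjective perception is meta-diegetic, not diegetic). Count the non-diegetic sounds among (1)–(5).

1

(1) is meta-diegetic: the voice is a memory playing only inside Greta's mind; Bart can't hear it.
Sound (2): a subjective body sound — Greta's private perception, inaudible to Bart, so meta-diegetic.
(3) cicadas is part of the location's real environment → diegetic.
(4) sound married to a title/caption — outside the diegesis by definition → non-diegetic.
Sound (5): a till is a real object/event in the scene's world, so diegetic.
So 1 of the 5 is non-diegetic: (4).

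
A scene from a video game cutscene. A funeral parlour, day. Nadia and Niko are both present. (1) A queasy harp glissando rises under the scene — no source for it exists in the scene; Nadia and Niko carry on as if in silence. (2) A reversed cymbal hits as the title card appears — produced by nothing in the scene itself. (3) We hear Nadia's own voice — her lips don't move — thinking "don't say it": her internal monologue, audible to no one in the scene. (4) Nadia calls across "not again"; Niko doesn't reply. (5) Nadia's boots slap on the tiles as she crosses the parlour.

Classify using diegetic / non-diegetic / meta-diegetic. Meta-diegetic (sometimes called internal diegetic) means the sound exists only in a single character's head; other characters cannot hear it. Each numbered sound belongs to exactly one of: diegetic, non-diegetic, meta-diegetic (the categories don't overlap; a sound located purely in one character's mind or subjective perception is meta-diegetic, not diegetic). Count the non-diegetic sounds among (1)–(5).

2

(1) is non-diegetic: nothing in the parlour produces it and the characters don't hear it — pure soundtrack.
Sound (2): an editorial stinger — it belongs to the cut, not the story world, so non-diegetic.
(3) internal monologue — inside Nadia's mind, not spoken into the scene → meta-diegetic.
(4) is diegetic: on-screen dialogue — Nadia speaks and Niko is there to hear.
(5) is diegetic: a character's body making contact with the set — an in-world sound.
Non-diegetic: (1), (2) — that's 2.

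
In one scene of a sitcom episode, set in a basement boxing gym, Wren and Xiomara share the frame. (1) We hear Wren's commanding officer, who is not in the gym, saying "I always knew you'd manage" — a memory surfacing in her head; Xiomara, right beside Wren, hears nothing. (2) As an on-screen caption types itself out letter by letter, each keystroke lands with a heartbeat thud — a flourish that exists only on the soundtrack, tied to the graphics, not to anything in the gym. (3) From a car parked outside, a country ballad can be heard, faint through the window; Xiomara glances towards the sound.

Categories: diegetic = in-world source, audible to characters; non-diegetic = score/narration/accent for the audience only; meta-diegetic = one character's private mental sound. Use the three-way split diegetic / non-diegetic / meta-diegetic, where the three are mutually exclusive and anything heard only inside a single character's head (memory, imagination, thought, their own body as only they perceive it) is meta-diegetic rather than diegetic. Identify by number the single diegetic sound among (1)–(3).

3

(1) is meta-diegetic: the voice is a memory playing only inside Wren's mind; Xiomara can't hear it.
Sound (2): the caption isn't part of the story world, so neither is the sound tied to it, so non-diegetic.
(3) is diegetic: off-screen diegetic: the source is out of frame but still in the story's space.
Only (3) is diegetic.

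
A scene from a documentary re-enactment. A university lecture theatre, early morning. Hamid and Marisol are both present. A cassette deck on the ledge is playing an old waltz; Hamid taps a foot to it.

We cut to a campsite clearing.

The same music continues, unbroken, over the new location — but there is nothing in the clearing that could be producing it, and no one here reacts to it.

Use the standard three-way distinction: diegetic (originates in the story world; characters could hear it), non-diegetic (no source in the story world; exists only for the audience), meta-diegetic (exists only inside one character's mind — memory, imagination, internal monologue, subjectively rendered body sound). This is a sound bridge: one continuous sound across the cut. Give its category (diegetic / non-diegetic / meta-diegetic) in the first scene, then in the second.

diegetic, non-diegetic

Scene one: a cassette deck is an on-screen source and Hamid reacts to it → diegetic.
Scene two: there is no source in the clearing and no one hears it — it's now underscore → non-diegetic.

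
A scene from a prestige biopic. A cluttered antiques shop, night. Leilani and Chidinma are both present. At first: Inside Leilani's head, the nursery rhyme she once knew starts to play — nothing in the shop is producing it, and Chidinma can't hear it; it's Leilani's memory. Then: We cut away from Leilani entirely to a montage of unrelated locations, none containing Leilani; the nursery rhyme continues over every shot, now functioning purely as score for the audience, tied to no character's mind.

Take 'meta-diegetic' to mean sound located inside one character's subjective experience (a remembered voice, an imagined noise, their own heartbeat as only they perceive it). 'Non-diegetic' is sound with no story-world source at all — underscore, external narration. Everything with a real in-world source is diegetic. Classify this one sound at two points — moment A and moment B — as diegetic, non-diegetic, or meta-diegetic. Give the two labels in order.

Moment A: the music lives inside Leilani's mind alone; Chidinma can't hear it → meta-diegetic.
Moment B: once it plays over shots Leilani isn't in, detached from any character's subjectivity, it's conventional underscore → non-diegetic.

meta-diegetic, non-diegetic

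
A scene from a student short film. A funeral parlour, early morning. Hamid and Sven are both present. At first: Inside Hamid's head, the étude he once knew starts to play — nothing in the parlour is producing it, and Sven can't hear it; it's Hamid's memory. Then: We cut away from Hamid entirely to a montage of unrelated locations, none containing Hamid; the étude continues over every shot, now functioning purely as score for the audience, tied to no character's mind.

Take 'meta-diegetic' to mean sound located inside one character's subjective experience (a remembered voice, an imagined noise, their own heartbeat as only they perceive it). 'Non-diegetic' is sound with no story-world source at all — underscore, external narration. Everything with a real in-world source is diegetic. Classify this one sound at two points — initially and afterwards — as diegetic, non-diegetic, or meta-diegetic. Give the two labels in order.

Initially: the music lives inside Hamid's mind alone; Sven can't hear it → meta-diegetic.
Afterwards: once it plays over shots Hamid isn't in, detached from any character's subjectivity, it's conventional underscore → non-diegetic.

meta-diegetic, non-diegetic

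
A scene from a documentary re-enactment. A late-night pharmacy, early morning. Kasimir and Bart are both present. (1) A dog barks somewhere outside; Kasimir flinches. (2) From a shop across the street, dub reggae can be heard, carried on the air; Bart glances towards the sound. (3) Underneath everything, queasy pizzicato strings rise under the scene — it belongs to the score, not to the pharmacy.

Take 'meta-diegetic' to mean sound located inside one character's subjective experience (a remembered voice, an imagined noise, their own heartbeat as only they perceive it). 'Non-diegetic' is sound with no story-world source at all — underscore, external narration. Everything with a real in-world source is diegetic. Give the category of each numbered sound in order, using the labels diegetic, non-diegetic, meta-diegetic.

(1) a dog is a real object/event in the scene's world → diegetic.
Sound (2): off-screen diegetic: the source is out of frame but still in the story's space, so diegetic.
Sound (3): score with no on-screen or off-screen source; it exists for the audience alone, so non-diegetic.

diegetic, diegetic, non-diegetic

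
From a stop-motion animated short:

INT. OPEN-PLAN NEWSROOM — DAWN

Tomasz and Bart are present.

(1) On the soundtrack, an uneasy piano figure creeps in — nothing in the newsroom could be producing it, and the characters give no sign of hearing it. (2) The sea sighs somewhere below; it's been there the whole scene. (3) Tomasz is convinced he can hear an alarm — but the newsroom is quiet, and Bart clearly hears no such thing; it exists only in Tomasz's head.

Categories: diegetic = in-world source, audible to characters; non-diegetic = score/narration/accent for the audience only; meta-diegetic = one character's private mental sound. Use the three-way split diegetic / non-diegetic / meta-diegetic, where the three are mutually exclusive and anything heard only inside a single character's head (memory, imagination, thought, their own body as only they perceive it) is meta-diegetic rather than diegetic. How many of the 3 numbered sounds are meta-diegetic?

(1) is non-diegetic: it has no source in the story world and no character can hear it — it's underscore.
(2) ambient/room sound belonging to the story's physical space → diegetic.
Sound (3): the sound is imagined by Tomasz; nothing in the story world is producing it and Bart can't hear it, so meta-diegetic.
So 1 of the 3 is meta-diegetic: (3).

1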